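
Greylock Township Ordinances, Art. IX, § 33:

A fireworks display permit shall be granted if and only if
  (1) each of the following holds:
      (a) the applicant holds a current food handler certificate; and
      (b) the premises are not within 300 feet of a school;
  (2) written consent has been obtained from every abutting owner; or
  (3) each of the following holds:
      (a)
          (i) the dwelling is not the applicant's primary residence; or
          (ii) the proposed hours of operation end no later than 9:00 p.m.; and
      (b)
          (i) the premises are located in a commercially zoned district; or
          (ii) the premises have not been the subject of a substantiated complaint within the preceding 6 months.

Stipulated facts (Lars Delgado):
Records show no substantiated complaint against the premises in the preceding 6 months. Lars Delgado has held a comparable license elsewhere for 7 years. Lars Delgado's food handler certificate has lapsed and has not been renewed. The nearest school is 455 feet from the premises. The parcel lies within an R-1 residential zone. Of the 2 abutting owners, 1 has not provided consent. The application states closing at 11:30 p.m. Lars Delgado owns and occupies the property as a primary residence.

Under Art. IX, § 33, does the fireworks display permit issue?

(a) food handler cert. — not met.
(b) ≥300 ft from school — met.
So (1) is not satisfied (F AND T).
(2) all abutters consent — not met.
(i) not (primary residence) — not met.
(ii) closes by 9 p.m. — not met.
(a): F OR F → false.
(i) commercially zoned — not satisfied.
(ii) no complaint in 6 mo. — satisfied.
(b): F OR T → true.
So (3) is not satisfied (F AND T).
Overall: F OR F OR F → false.

No — denied.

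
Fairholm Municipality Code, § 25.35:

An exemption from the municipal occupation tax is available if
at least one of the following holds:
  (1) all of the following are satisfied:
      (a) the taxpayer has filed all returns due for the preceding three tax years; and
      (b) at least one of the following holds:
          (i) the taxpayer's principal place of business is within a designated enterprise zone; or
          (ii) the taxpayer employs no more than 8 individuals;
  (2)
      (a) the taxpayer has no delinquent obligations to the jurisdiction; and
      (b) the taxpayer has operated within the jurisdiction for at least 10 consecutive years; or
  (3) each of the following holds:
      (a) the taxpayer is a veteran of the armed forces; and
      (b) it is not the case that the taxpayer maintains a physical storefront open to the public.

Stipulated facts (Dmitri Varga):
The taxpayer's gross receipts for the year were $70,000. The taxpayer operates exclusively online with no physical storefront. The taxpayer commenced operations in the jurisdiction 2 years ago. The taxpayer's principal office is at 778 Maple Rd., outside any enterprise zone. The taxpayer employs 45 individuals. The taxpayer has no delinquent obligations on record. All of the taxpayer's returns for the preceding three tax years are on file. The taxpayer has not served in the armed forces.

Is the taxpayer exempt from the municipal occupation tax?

(a) returns current — satisfied.
(i) in enterprise zone — not satisfied.
(ii) ≤ 8 employees — fails.
(b) = F OR F = false.
So (1) is not satisfied (T AND F).
(a) no delinquency — met.
(b) ≥ 10 yrs in jurisdiction — fails.
(2) = T AND F = false.
(a) veteran — not met.
(b) not (has storefront) — satisfied.
(3): F AND T → false.
Overall = F OR F OR F = false.

No — not exempt.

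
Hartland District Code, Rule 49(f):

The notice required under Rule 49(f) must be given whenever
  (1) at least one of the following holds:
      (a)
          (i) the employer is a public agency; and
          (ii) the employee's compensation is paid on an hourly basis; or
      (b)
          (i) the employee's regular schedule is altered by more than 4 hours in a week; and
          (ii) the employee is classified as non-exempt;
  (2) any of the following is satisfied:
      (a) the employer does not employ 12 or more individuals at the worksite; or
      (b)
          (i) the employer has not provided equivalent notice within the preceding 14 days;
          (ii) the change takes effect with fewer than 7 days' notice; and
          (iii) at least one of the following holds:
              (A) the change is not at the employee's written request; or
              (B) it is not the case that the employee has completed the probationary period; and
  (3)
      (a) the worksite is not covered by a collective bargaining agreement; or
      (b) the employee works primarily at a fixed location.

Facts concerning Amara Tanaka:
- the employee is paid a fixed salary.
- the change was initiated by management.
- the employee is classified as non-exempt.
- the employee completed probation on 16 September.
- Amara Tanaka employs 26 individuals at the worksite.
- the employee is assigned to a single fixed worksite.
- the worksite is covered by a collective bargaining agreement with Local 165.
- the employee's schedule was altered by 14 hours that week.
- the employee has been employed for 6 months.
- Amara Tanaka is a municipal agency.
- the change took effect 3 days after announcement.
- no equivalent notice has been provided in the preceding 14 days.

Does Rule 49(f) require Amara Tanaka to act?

(i) public agency — satisfied.
(ii) hourly-paid — not satisfied.
(a) = T AND F = false.
(i) schedule shift > 4h — met.
(ii) non-exempt — met.
(b) = T AND T = true.
So (1) is satisfied (F OR T).
(a) not (≥ 12 at site) — not met.
(i) no recent notice — holds.
(ii) < 7 days' notice — met.
(A) not employee-requested — met.
(B) not (past probation) — fails.
So (iii) is satisfied (T OR F).
So (b) is satisfied (T AND T AND T).
So (2) is satisfied (F OR T).
(a) no CBA — not met.
(b) fixed location — satisfied.
(3) = F OR T = true.
Overall = T AND T AND T = true.

Yes — required.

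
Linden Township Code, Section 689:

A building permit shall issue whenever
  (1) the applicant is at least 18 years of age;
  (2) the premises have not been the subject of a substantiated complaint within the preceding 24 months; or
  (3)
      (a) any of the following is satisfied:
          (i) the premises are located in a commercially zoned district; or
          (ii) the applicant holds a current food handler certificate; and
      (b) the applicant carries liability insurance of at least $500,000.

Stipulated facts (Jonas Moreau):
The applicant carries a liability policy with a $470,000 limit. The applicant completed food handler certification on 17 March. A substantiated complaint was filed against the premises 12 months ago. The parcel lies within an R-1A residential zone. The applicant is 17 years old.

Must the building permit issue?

(1) age ≥ 18 — fails.
(2) no complaint in 24 mo. — not satisfied.
(i) commercially zoned — not met.
(ii) food handler cert. — holds.
(a): F OR T → true.
(b) insurance ≥ $500,000 — fails.
(3): T AND F → false.
Overall: F OR F OR F → false.

No — denied.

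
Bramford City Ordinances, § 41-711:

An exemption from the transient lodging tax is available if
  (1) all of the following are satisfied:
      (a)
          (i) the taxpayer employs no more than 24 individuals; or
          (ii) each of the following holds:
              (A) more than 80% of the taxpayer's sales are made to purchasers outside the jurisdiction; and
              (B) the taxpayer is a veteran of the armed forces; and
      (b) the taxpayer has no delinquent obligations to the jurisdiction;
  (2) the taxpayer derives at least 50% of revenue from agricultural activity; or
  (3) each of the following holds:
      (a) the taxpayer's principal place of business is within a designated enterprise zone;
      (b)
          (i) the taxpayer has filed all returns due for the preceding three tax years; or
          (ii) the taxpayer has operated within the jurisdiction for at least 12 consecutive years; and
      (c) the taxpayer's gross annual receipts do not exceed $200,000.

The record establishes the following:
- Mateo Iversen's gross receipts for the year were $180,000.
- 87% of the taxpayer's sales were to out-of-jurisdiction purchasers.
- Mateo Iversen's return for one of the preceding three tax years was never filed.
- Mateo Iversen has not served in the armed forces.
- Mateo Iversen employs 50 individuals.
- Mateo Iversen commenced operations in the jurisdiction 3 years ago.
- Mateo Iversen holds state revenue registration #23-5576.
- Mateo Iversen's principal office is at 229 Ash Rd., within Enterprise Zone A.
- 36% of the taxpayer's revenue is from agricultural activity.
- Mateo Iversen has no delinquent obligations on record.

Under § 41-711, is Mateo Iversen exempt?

(i) ≤ 24 employees — fails.
(A) >80% out-of-jur. sales — holds.
(B) veteran — not met.
(ii): T AND F → false.
(a): F OR F → false.
(b) no delinquency — holds.
(1) = F AND T = false.
(2) ≥50% agricultural — not satisfied.
(a) in enterprise zone — met.
(i) returns current — fails.
(ii) ≥ 12 yrs in jurisdiction — not satisfied.
(b): F OR F → false.
(c) receipts ≤ $200,000 — met.
So (3) is not satisfied (T AND F AND T).
So Overall is not satisfied (F OR F OR F).

No — not exempt.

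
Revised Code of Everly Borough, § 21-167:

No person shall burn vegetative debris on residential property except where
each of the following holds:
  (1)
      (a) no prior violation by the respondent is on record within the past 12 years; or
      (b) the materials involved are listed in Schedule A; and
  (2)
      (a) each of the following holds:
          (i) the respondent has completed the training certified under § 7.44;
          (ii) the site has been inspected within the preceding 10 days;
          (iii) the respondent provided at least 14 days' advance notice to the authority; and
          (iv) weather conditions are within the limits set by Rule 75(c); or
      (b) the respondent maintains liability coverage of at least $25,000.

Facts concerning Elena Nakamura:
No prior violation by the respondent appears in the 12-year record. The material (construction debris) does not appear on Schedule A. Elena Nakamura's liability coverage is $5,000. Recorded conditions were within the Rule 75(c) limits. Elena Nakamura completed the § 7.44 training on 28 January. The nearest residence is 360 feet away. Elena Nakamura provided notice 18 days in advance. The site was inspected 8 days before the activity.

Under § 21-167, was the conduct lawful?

(a) no prior violation — met.
(b) Schedule A material — not met.
(1) = T OR F = true.
(i) training certified — holds.
(ii) site inspected — met.
(iii) ≥14 days' notice — met.
(iv) weather ok — satisfied.
So (a) is satisfied (T AND T AND T AND T).
(b) coverage ≥ $25,000 — not satisfied.
So (2) is satisfied (T OR F).
Overall: T AND T → true.

Yes — lawful.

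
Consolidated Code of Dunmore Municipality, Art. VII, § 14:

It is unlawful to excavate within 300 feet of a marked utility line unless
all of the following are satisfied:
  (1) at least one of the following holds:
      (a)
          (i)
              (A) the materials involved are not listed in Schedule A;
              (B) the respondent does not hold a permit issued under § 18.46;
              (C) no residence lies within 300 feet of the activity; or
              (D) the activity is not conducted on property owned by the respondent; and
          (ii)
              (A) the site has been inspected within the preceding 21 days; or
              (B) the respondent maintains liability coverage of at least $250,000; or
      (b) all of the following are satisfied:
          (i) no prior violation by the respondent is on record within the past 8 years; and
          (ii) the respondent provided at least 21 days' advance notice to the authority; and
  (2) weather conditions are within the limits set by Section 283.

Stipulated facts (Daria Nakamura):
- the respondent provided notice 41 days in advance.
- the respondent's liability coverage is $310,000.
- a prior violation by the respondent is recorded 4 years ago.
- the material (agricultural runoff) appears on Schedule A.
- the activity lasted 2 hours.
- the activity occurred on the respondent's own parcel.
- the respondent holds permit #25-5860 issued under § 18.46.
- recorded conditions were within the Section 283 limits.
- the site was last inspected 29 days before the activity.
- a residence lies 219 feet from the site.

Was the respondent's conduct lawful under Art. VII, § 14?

(A) not (Schedule A material) — fails.
(B) not (holds permit) — not satisfied.
(C) no residence in 300 ft — fails.
(D) not (own property) — not satisfied.
So (i) is not satisfied (F OR F OR F OR F).
(A) site inspected — not satisfied.
(B) coverage ≥ $250,000 — met.
(ii): F OR T → true.
So (a) is not satisfied (F AND T).
(i) no prior violation — not met.
(ii) ≥21 days' notice — satisfied.
So (b) is not satisfied (F AND T).
So (1) is not satisfied (F OR F).
(2) weather ok — met.
So Overall is not satisfied (F AND T).

No — unlawful.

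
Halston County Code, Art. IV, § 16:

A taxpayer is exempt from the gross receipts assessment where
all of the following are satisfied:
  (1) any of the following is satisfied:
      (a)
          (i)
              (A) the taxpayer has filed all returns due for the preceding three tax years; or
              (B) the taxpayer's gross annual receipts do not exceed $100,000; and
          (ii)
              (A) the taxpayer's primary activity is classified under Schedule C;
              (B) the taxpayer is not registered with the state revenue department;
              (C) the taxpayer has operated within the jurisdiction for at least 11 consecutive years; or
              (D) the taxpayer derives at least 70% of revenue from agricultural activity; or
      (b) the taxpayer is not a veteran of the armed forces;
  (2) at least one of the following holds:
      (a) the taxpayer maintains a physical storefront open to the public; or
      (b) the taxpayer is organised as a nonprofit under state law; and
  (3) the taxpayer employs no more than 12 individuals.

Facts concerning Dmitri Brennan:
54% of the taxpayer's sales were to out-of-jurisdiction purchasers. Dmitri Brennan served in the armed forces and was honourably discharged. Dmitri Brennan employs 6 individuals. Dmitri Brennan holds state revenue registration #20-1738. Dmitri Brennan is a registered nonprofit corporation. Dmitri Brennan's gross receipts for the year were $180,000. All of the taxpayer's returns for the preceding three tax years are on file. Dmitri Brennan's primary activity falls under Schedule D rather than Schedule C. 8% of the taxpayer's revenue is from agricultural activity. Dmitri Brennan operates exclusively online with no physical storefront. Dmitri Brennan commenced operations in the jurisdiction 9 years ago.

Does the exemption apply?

No — not exempt.

(A) returns current — satisfied.
(B) receipts ≤ $100,000 — not met.
(i) = T OR F = true.
(A) Schedule C activity — fails.
(B) not (state-registered) — not met.
(C) ≥ 11 yrs in jurisdiction — not met.
(D) ≥70% agricultural — fails.
(ii) = F OR F OR F OR F = false.
(a): T AND F → false.
(b) not (veteran) — not met.
So (1) is not satisfied (F OR F).
(a) has storefront — fails.
(b) nonprofit — holds.
(2): F OR T → true.
(3) ≤ 12 employees — met.
Overall = F AND T AND T = false.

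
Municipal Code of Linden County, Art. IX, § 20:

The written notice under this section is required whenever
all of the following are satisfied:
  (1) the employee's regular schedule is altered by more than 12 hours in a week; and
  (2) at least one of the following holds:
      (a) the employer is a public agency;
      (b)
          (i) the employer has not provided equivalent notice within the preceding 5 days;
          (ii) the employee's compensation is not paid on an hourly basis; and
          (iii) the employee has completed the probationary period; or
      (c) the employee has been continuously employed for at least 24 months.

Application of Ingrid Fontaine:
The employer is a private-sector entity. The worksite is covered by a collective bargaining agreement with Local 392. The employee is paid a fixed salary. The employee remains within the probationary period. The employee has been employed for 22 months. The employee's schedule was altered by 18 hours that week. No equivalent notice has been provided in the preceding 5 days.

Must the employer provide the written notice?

(1) schedule shift > 12h — satisfied.
(a) public agency — fails.
(i) no recent notice — holds.
(ii) not (hourly-paid) — satisfied.
(iii) past probation — not satisfied.
(b) = T AND T AND F = false.
(c) tenure ≥ 24 mo. — not met.
So (2) is not satisfied (F OR F OR F).
So Overall is not satisfied (T AND F).

No — not required.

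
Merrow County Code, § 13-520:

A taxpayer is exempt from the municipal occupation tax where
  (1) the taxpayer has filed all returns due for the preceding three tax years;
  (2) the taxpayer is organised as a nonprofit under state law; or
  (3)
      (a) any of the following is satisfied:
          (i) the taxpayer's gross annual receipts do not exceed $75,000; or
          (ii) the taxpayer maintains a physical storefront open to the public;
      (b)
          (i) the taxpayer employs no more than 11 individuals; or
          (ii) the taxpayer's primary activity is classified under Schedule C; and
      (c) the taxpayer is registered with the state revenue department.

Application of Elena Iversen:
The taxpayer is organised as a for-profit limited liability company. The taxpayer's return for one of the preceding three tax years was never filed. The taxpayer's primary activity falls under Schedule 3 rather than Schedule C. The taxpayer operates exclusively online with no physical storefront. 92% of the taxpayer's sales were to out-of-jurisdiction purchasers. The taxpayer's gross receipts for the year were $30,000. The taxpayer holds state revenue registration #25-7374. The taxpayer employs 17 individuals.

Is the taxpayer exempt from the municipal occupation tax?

(1) returns current — not satisfied.
(2) nonprofit — fails.
(i) receipts ≤ $75,000 — satisfied.
(ii) has storefront — not satisfied.
(a) = T OR F = true.
(i) ≤ 11 employees — fails.
(ii) Schedule C activity — not met.
(b) = F OR F = false.
(c) state-registered — satisfied.
(3) = T AND F AND T = false.
Overall: F OR F OR F → false.

No — not exempt.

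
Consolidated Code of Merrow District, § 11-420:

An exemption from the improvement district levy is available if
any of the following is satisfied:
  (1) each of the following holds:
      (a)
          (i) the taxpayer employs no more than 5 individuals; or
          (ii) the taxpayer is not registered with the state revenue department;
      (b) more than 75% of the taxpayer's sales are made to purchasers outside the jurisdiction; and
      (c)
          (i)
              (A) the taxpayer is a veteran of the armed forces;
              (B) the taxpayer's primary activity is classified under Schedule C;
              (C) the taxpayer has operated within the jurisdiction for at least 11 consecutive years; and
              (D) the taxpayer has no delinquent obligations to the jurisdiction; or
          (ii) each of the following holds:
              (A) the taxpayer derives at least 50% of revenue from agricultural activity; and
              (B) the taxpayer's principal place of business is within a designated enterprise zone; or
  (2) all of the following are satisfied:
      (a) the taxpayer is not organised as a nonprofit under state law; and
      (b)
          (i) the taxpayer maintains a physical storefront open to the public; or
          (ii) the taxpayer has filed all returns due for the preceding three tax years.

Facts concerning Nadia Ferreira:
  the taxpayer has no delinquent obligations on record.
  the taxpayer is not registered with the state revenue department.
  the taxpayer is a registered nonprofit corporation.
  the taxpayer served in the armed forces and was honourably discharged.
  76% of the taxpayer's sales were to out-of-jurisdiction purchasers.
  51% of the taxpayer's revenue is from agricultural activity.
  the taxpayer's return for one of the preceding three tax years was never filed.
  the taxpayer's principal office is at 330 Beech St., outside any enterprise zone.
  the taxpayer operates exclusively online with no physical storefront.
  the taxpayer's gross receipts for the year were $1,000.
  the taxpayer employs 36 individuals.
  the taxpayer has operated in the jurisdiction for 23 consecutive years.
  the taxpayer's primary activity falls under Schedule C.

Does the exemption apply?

(i) ≤ 5 employees — not met.
(ii) not (state-registered) — holds.
(a) = F OR T = true.
(b) >75% out-of-jur. sales — satisfied.
(A) veteran — met.
(B) Schedule C activity — satisfied.
(C) ≥ 11 yrs in jurisdiction — holds.
(D) no delinquency — holds.
(i): T AND T AND T AND T → true.
(A) ≥50% agricultural — satisfied.
(B) in enterprise zone — fails.
(ii): T AND F → false.
(c): T OR F → true.
(1) = T AND T AND T = true.
(a) not (nonprofit) — fails.
(i) has storefront — not satisfied.
(ii) returns current — not met.
So (b) is not satisfied (F OR F).
So (2) is not satisfied (F AND F).
So Overall is satisfied (T OR F).

Yes — exempt.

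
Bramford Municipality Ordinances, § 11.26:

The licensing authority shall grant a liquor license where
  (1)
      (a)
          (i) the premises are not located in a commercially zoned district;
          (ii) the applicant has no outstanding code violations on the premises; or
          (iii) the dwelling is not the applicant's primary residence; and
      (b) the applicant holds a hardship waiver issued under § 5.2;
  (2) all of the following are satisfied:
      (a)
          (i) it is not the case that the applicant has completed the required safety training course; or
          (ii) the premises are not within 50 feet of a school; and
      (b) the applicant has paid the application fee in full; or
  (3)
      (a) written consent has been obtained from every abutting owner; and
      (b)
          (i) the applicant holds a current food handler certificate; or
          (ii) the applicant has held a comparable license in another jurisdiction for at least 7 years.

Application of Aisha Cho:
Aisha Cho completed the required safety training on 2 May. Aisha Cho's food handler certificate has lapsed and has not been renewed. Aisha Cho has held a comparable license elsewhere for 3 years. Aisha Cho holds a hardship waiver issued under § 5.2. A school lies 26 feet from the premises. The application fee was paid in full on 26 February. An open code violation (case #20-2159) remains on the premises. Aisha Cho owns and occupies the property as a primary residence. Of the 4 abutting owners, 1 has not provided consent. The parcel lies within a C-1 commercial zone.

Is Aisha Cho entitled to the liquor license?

No — denied.

(i) not (commercially zoned) — not satisfied.
(ii) no code violations — not satisfied.
(iii) not (primary residence) — not met.
(a): F OR F OR F → false.
(b) hardship waiver — met.
(1): F AND T → false.
(i) not (safety training) — not satisfied.
(ii) ≥50 ft from school — not satisfied.
(a): F OR F → false.
(b) fee paid — satisfied.
(2): F AND T → false.
(a) all abutters consent — fails.
(i) food handler cert. — fails.
(ii) prior license ≥ 7 yr — not met.
(b) = F OR F = false.
(3) = F AND F = false.
Overall = F OR F OR F = false.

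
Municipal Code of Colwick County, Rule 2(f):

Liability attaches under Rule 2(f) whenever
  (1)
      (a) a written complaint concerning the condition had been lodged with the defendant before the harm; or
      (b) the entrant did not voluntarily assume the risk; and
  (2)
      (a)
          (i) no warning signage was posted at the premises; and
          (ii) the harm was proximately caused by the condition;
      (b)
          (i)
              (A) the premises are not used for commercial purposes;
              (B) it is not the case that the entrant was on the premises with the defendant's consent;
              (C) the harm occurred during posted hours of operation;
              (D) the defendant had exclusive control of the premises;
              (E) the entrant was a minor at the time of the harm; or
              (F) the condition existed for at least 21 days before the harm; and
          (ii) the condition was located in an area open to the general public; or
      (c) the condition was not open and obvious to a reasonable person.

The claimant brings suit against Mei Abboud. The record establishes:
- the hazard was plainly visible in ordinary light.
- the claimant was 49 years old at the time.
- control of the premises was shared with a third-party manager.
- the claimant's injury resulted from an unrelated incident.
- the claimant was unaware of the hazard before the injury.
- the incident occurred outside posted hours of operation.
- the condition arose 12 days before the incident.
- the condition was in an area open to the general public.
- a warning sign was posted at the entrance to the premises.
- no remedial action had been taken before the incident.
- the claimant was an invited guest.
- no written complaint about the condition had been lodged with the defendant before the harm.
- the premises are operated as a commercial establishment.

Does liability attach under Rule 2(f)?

(a) complaint lodged — not met.
(b) no assumed risk — satisfied.
(1) = F OR T = true.
(i) no signage posted — not satisfied.
(ii) proximate cause — not satisfied.
(a) = F AND F = false.
(A) not (commercial use) — not satisfied.
(B) not (consent to enter) — not satisfied.
(C) during posted hours — not satisfied.
(D) exclusive control — fails.
(E) entrant a minor — not satisfied.
(F) condition ≥21 days old — not satisfied.
So (i) is not satisfied (F OR F OR F OR F OR F OR F).
(ii) public area — satisfied.
(b): F AND T → false.
(c) not open/obvious — not met.
So (2) is not satisfied (F OR F OR F).
So Overall is not satisfied (T AND F).

No — not liable.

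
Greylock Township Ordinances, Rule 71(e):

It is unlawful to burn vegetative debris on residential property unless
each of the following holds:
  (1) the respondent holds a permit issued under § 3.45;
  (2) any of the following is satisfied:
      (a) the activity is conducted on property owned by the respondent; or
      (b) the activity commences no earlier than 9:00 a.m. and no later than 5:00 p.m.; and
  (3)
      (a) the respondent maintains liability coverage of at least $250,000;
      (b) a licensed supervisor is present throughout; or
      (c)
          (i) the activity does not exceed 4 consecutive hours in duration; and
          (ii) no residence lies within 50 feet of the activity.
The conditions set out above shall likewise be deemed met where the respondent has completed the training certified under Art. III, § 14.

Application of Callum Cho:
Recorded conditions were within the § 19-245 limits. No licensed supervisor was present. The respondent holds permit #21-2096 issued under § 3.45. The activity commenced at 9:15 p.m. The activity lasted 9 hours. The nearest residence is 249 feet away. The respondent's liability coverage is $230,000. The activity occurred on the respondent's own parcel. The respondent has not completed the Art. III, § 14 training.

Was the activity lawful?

(1) holds permit — met.
(a) own property — holds.
(b) start within hours — not met.
(2) = T OR F = true.
(a) coverage ≥ $250,000 — not satisfied.
(b) supervisor present — not satisfied.
(i) ≤ 4 hrs duration — not met.
(ii) no residence in 50 ft — holds.
(c): F AND T → false.
So (3) is not satisfied (F OR F OR F).
So Overall is not satisfied (T AND T AND F).
Exception (training certified) — not satisfied.
Result: main false OR exception false → false.

No — unlawful.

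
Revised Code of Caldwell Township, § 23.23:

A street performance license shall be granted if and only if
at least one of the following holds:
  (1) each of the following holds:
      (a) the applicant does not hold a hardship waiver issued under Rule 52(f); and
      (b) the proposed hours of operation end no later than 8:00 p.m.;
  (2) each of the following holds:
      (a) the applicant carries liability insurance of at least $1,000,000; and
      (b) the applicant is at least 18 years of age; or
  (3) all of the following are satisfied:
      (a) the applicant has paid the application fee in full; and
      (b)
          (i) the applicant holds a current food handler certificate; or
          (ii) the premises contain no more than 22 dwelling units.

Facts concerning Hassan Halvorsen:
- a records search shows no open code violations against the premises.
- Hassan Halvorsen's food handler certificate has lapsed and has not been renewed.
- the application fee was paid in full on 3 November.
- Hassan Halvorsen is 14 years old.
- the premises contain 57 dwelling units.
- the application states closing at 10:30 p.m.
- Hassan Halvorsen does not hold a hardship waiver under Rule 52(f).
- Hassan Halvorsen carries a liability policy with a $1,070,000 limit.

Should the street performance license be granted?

(a) not (hardship waiver) — holds.
(b) closes by 8 p.m. — not met.
So (1) is not satisfied (T AND F).
(a) insurance ≥ $1,000,000 — met.
(b) age ≥ 18 — fails.
(2) = T AND F = false.
(a) fee paid — satisfied.
(i) food handler cert. — fails.
(ii) ≤ 22 units — not satisfied.
So (b) is not satisfied (F OR F).
(3) = T AND F = false.
So Overall is not satisfied (F OR F OR F).

No — denied.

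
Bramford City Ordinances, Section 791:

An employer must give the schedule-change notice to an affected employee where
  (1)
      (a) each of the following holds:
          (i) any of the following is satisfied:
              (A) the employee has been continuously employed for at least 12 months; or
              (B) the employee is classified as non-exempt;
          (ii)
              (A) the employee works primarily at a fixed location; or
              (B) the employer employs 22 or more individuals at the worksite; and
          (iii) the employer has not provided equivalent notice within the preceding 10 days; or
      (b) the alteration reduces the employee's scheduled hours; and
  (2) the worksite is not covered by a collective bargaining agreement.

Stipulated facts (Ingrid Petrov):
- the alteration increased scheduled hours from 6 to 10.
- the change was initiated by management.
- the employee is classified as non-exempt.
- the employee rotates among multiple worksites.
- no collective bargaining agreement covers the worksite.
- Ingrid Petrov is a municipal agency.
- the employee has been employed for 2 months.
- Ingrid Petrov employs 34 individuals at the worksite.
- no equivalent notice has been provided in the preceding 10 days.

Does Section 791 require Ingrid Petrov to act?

(A) tenure ≥ 12 mo. — fails.
(B) non-exempt — met.
(i) = F OR T = true.
(A) fixed location — fails.
(B) ≥ 22 at site — met.
So (ii) is satisfied (F OR T).
(iii) no recent notice — satisfied.
(a): T AND T AND T → true.
(b) hours reduced — not met.
(1) = T OR F = true.
(2) no CBA — met.
Overall = T AND T = true.

Yes — required.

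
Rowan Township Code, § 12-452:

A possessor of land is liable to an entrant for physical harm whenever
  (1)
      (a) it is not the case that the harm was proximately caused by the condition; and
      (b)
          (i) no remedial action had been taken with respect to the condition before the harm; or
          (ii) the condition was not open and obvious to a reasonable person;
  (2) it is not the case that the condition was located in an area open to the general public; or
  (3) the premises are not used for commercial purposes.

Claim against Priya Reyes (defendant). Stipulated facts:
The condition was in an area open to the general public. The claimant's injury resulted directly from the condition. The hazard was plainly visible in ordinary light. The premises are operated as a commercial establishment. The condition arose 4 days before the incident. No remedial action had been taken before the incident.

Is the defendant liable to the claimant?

No — not liable.

(a) not (proximate cause) — not met.
(i) no remedial action — satisfied.
(ii) not open/obvious — fails.
(b): T OR F → true.
(1): F AND T → false.
(2) not (public area) — not satisfied.
(3) not (commercial use) — not satisfied.
So Overall is not satisfied (F OR F OR F).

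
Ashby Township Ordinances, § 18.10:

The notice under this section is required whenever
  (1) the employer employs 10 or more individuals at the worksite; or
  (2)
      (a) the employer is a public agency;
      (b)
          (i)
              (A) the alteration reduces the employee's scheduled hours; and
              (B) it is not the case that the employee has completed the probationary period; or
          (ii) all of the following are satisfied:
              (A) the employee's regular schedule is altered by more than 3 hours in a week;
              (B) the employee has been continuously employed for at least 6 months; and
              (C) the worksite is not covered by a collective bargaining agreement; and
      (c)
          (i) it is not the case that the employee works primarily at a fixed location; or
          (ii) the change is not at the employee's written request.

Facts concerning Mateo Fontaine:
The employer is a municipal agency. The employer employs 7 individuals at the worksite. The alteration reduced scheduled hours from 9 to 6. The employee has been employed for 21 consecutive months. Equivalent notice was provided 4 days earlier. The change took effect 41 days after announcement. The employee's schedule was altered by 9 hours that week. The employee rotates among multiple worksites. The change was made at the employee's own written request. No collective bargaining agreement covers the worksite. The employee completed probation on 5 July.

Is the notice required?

(1) ≥ 10 at site — not met.
(a) public agency — met.
(A) hours reduced — holds.
(B) not (past probation) — fails.
So (i) is not satisfied (T AND F).
(A) schedule shift > 3h — holds.
(B) tenure ≥ 6 mo. — met.
(C) no CBA — met.
(ii): T AND T AND T → true.
So (b) is satisfied (F OR T).
(i) not (fixed location) — met.
(ii) not employee-requested — fails.
(c) = T OR F = true.
(2) = T AND T AND T = true.
So Overall is satisfied (F OR T).

Yes — required.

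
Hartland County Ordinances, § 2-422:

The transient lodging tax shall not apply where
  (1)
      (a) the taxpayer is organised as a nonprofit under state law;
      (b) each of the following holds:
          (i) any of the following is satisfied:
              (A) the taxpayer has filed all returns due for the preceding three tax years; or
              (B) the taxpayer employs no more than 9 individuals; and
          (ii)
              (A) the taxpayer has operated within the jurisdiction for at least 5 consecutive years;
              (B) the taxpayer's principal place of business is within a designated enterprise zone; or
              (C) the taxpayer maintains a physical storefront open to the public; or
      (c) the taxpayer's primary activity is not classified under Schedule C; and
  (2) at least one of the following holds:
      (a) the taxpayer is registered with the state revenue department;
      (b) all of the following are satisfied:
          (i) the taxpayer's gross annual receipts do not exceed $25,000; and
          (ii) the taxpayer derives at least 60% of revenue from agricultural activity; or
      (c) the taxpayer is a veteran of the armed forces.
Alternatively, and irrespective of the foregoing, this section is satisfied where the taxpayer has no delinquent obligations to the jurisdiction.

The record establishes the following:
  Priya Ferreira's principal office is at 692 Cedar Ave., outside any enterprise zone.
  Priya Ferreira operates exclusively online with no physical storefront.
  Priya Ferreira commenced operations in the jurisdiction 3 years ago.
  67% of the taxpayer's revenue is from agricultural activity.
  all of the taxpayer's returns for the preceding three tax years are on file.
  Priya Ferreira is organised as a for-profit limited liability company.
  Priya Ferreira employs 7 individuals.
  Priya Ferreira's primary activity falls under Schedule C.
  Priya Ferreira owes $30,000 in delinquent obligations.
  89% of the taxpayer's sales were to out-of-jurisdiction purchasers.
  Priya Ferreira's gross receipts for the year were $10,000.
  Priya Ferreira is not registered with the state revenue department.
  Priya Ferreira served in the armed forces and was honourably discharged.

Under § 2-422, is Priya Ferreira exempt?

(a) nonprofit — fails.
(A) returns current — met.
(B) ≤ 9 employees — satisfied.
(i) = T OR T = true.
(A) ≥ 5 yrs in jurisdiction — fails.
(B) in enterprise zone — not met.
(C) has storefront — not met.
(ii) = F OR F OR F = false.
(b) = T AND F = false.
(c) not (Schedule C activity) — not met.
So (1) is not satisfied (F OR F OR F).
(a) state-registered — not satisfied.
(i) receipts ≤ $25,000 — satisfied.
(ii) ≥60% agricultural — holds.
So (b) is satisfied (T AND T).
(c) veteran — satisfied.
(2): F OR T OR T → true.
Overall = F AND T = false.
Exception (no delinquency) — not satisfied.
Result: main false OR exception false → false.

No — not exempt.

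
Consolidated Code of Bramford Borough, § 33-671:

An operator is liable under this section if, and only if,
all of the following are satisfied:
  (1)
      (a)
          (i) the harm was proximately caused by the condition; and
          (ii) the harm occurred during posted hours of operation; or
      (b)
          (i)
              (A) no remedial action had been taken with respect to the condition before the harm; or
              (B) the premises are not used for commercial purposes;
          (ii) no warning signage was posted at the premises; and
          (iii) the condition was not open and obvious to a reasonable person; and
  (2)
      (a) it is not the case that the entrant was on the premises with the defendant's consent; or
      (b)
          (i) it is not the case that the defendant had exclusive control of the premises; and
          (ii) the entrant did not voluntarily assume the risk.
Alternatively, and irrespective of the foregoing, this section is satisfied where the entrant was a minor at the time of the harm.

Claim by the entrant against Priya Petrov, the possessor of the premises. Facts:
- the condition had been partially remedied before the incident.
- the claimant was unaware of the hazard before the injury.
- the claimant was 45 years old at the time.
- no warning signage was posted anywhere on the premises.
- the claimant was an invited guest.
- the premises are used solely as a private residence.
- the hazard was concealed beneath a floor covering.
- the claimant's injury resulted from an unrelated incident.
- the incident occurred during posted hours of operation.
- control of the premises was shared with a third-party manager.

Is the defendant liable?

(i) proximate cause — not satisfied.
(ii) during posted hours — satisfied.
(a): F AND T → false.
(A) no remedial action — not satisfied.
(B) not (commercial use) — holds.
(i): F OR T → true.
(ii) no signage posted — satisfied.
(iii) not open/obvious — holds.
(b) = T AND T AND T = true.
(1) = F OR T = true.
(a) not (consent to enter) — not met.
(i) not (exclusive control) — satisfied.
(ii) no assumed risk — met.
(b) = T AND T = true.
(2) = F OR T = true.
So Overall is satisfied (T AND T).
Exception (entrant a minor) — not satisfied.
Result: main true OR exception false → true.

Yes — liable.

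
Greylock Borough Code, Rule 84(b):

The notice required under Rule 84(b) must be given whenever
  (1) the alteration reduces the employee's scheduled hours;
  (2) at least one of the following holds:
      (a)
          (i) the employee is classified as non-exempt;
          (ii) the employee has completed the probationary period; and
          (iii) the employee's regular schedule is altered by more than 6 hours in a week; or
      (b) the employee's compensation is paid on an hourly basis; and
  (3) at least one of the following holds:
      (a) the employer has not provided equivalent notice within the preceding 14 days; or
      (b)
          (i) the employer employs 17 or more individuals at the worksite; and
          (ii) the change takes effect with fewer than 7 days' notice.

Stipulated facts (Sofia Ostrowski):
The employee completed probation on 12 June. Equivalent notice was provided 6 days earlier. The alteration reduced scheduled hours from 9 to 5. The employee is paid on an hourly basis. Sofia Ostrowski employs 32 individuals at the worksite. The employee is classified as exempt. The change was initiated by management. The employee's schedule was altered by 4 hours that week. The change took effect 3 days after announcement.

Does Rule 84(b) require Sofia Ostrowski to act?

(1) hours reduced — holds.
(i) non-exempt — not satisfied.
(ii) past probation — holds.
(iii) schedule shift > 6h — not met.
(a) = F AND T AND F = false.
(b) hourly-paid — met.
(2): F OR T → true.
(a) no recent notice — fails.
(i) ≥ 17 at site — holds.
(ii) < 7 days' notice — satisfied.
(b): T AND T → true.
(3): F OR T → true.
Overall: T AND T AND T → true.

Yes — required.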